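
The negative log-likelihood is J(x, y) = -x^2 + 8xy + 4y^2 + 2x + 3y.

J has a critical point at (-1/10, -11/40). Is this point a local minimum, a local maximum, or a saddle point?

saddle point

The Hessian of J is constant: H = [[-2, 8], [8, 8]].
det(H) = (-2)·8 − 8² = -80.
Since det(H) < 0, H is indefinite and the critical point is a saddle point.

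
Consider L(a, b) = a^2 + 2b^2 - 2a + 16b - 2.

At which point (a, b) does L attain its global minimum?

L(a,b) separates as P(a) + Q(b) − 2, so its minimum is min P + min Q − 2.
P'(a) = 2a - 2 vanishes at a ∈ {1}; Q'(b) = 4b + 16 vanishes at b ∈ {-4}.
Local minima of P (where P''>0): P(1)=-1. Local minima of Q: Q(-4)=-32.
So the global minimum of L is P(1) + Q(-4) − 2 = -1 − 32 − 2 = -35, attained at (1, -4).

(1, -4)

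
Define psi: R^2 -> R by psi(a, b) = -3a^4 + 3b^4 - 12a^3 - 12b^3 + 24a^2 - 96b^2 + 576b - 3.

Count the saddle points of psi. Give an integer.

psi separates as a function of a plus a function of b, so ∇psi=0 decouples.
∂psi/∂a = -12a(a - 1)(a + 4) = 0 at a ∈ {-4, 0, 1}; ∂psi/∂b = 12(b - 4)(b - 3)(b + 4) = 0 at b ∈ {-4, 3, 4}.
The Hessian is diagonal: diag(psi_aa, psi_bb). Second derivatives: psi_aa(-4)=-240, psi_aa(0)=48, psi_aa(1)=-60; psi_bb(-4)=672, psi_bb(3)=-84, psi_bb(4)=96.
Saddle points occur where the two diagonal entries have opposite signs: (-4, -4), (-4, 4), (0, 3), (1, -4), (1, 4). Count: 5.

5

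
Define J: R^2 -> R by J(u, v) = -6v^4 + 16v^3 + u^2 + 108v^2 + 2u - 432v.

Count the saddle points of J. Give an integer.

J separates as a function of u plus a function of v, so ∇J=0 decouples.
∂J/∂u = 2(u + 1) = 0 at u ∈ {-1}; ∂J/∂v = -24(v - 3)(v - 2)(v + 3) = 0 at v ∈ {-3, 2, 3}.
The Hessian is diagonal: diag(J_uu, J_vv). Second derivatives: J_uu(-1)=2; J_vv(-3)=-720, J_vv(2)=120, J_vv(3)=-144.
Saddle points occur where the two diagonal entries have opposite signs: (-1, -3), (-1, 3). Count: 2.

2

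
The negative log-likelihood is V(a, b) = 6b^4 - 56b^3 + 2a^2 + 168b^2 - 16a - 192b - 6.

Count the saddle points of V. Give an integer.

1

V separates as a function of a plus a function of b, so ∇V=0 decouples.
∂V/∂a = 4(a - 4) = 0 at a ∈ {4}; ∂V/∂b = 24(b - 4)(b - 2)(b - 1) = 0 at b ∈ {1, 2, 4}.
The Hessian is diagonal: diag(V_aa, V_bb). Second derivatives: V_aa(4)=4; V_bb(1)=72, V_bb(2)=-48, V_bb(4)=144.
Saddle points occur where the two diagonal entries have opposite signs: (4, 2). Count: 1.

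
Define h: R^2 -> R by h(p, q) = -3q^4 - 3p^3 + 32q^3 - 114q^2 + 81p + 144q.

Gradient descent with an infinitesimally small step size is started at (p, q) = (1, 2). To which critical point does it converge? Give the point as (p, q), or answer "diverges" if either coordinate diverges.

h is separable, so gradient descent decouples: p follows -∂h/∂p, q follows -∂h/∂q.
∂h/∂p = -9(p - 3)(p + 3); at p=1 this is 72, so p decreases.
∂h/∂q = -12(q - 4)(q - 3)(q - 1); at q=2 this is -24, so q increases.
p converges to its nearest critical value -3 (a local min of the p-part); q converges to 3. The iterate converges to (-3, 3).

(-3, 3)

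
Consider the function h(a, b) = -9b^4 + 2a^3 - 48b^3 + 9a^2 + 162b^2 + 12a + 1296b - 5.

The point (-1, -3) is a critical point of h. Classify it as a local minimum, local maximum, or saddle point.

local minimum

The mixed partial ∂²h/∂a∂b is 0, so the Hessian at any point is diag(h_aa, h_bb) = diag(6(2a + 3), 36(-3b^2 - 8b + 9)).
At (-1, -3): H = diag(6, 216).
Both eigenvalues are positive, so H is positive definite: a local minimum.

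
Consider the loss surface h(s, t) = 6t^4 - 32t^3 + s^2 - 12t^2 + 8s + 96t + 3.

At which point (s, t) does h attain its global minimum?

(-4, 4)

h(s,t) separates as P(s) + Q(t) + 3, so its minimum is min P + min Q + 3.
P'(s) = 2s + 8 vanishes at s ∈ {-4}; Q'(t) = 24(t - 4)(t - 1)(t + 1) vanishes at t ∈ {-1, 1, 4}.
Local minima of P (where P''>0): P(-4)=-16. Local minima of Q: Q(-1)=-70, Q(4)=-320.
So the global minimum of h is P(-4) + Q(4) + 3 = -16 − 320 + 3 = -333, attained at (-4, 4).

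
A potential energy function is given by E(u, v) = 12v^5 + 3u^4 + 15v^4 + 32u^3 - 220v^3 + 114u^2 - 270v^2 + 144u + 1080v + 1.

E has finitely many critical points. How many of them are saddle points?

6

E separates as a function of u plus a function of v, so ∇E=0 decouples.
∂E/∂u = 12(u + 1)(u + 3)(u + 4) = 0 at u ∈ {-4, -3, -1}; ∂E/∂v = 60(v - 3)(v - 1)(v + 2)(v + 3) = 0 at v ∈ {-3, -2, 1, 3}.
The Hessian is diagonal: diag(E_uu, E_vv). Second derivatives: E_uu(-4)=36, E_uu(-3)=-24, E_uu(-1)=72; E_vv(-3)=-1440, E_vv(-2)=900, E_vv(1)=-1440, E_vv(3)=3600.
Saddle points occur where the two diagonal entries have opposite signs: (-4, -3), (-4, 1), (-3, -2), (-3, 3), (-1, -3), (-1, 1). Count: 6.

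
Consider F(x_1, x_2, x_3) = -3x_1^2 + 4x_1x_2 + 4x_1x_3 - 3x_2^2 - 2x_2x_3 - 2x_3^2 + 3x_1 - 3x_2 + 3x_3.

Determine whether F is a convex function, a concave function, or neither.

concave

F is quadratic, so its Hessian is the constant matrix H = [[-6, 4, 4], [4, -6, -2], [4, -2, -4]].
Leading principal minors: -6, 20, -24.
Signs alternate −, +, − ⇒ H ≺ 0 ⇒ concave.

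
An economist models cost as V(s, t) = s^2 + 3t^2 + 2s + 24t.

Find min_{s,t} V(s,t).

-49

V(s,t) separates as P(s) + Q(t), so its minimum is min P + min Q.
P'(s) = 2s + 2 vanishes at s ∈ {-1}; Q'(t) = 6(t + 4) vanishes at t ∈ {-4}.
Local minima of P (where P''>0): P(-1)=-1. Local minima of Q: Q(-4)=-48.
So the global minimum of V is P(-1) + Q(-4) = -1 − 48 = -49, attained at (-1, -4).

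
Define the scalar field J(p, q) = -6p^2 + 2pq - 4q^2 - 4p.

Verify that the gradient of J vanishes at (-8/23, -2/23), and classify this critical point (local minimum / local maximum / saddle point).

∇J = (-12p + 2q - 4, 2p - 8q); substituting (-8/23, -2/23) gives ∇J = (0, 0), so (-8/23, -2/23) is indeed a critical point.
The Hessian of J is constant: H = [[-12, 2], [2, -8]].
det(H) = (-12)·(-8) − 2² = 92.
det(H) > 0 and tr(H) = -20 < 0, so H is negative definite and the point is a local maximum.

local maximum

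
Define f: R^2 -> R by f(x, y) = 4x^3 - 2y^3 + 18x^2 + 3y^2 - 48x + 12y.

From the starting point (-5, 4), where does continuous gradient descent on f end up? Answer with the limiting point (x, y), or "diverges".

f is separable, so gradient descent decouples: x follows -∂f/∂x, y follows -∂f/∂y.
∂f/∂x = 12(x - 1)(x + 4); at x=-5 this is 72, so x decreases.
∂f/∂y = -6(y - 2)(y + 1); at y=4 this is -60, so y increases.
The x-coordinate has no critical point in that direction and runs off to infinity.

diverges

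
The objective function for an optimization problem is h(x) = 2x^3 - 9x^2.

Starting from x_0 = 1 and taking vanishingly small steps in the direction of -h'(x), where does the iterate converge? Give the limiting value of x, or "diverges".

3

h'(x) = 6x(x - 3), so h'(1) = -12.
Gradient descent moves in the -h' direction, i.e. x is increasing.
The nearest critical point in that direction is x = 3, where h'' = 18 > 0 (a local minimum). The iterate converges there.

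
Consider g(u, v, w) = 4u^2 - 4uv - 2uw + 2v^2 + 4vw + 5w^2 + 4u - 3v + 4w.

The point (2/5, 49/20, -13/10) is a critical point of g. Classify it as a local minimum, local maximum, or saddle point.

The Hessian is constant: H = [[8, -4, -2], [-4, 4, 4], [-2, 4, 10]].
Leading principal minors: Δ₁ = 8, Δ₂ = 16, Δ₃ = 80.
All leading minors are positive, so H is positive definite: a local minimum.

local minimum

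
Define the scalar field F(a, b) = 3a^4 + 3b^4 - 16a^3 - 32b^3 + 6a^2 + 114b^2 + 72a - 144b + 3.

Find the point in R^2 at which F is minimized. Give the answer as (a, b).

(-1, 1)

F(a,b) separates as P(a) + Q(b) + 3, so its minimum is min P + min Q + 3.
P'(a) = 12(a - 3)(a - 2)(a + 1) vanishes at a ∈ {-1, 2, 3}; Q'(b) = 12(b - 4)(b - 3)(b - 1) vanishes at b ∈ {1, 3, 4}.
Local minima of P (where P''>0): P(-1)=-47, P(3)=81. Local minima of Q: Q(1)=-59, Q(4)=-32.
So the global minimum of F is P(-1) + Q(1) + 3 = -47 − 59 + 3 = -103, attained at (-1, 1).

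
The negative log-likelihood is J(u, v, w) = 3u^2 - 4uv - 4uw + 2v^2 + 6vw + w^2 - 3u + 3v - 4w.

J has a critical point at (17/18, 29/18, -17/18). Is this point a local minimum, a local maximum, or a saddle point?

The Hessian is constant: H = [[6, -4, -4], [-4, 4, 6], [-4, 6, 2]].
Leading principal minors: Δ₁ = 6, Δ₂ = 8, Δ₃ = -72.
The minors fit neither the all-positive nor the alternating-sign pattern, so H is indefinite: a saddle point.

saddle point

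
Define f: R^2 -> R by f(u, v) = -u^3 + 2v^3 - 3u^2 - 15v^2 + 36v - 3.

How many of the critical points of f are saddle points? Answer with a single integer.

f separates as a function of u plus a function of v, so ∇f=0 decouples.
∂f/∂u = -3u(u + 2) = 0 at u ∈ {-2, 0}; ∂f/∂v = 6(v - 3)(v - 2) = 0 at v ∈ {2, 3}.
The Hessian is diagonal: diag(f_uu, f_vv). Second derivatives: f_uu(-2)=6, f_uu(0)=-6; f_vv(2)=-6, f_vv(3)=6.
Saddle points occur where the two diagonal entries have opposite signs: (-2, 2), (0, 3). Count: 2.

2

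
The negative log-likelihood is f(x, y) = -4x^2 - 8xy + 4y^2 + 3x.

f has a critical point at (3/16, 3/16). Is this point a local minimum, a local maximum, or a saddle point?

saddle point

The Hessian of f is constant: H = [[-8, -8], [-8, 8]].
det(H) = (-8)·8 − (-8)² = -128.
Since det(H) < 0, H is indefinite and the critical point is a saddle point.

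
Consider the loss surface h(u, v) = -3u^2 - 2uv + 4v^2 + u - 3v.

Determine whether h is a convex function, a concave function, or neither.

neither

h is quadratic, so its Hessian is the constant matrix H = [[-6, -2], [-2, 8]].
det(H) = -52, tr(H) = 2.
det(H) < 0, so H is indefinite: neither convex nor concave.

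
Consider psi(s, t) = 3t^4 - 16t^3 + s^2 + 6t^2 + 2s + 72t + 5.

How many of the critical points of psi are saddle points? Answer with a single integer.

psi separates as a function of s plus a function of t, so ∇psi=0 decouples.
∂psi/∂s = 2(s + 1) = 0 at s ∈ {-1}; ∂psi/∂t = 12(t - 3)(t - 2)(t + 1) = 0 at t ∈ {-1, 2, 3}.
The Hessian is diagonal: diag(psi_ss, psi_tt). Second derivatives: psi_ss(-1)=2; psi_tt(-1)=144, psi_tt(2)=-36, psi_tt(3)=48.
Saddle points occur where the two diagonal entries have opposite signs: (-1, 2). Count: 1.

1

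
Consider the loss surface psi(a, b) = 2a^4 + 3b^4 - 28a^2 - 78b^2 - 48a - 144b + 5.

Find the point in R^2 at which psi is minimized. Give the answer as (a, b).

psi(a,b) separates as P(a) + Q(b) + 5, so its minimum is min P + min Q + 5.
P'(a) = 8(a - 3)(a + 1)(a + 2) vanishes at a ∈ {-2, -1, 3}; Q'(b) = 12(b - 4)(b + 1)(b + 3) vanishes at b ∈ {-3, -1, 4}.
Local minima of P (where P''>0): P(-2)=16, P(3)=-234. Local minima of Q: Q(-3)=-27, Q(4)=-1056.
So the global minimum of psi is P(3) + Q(4) + 5 = -234 − 1056 + 5 = -1285, attained at (3, 4).

(3, 4)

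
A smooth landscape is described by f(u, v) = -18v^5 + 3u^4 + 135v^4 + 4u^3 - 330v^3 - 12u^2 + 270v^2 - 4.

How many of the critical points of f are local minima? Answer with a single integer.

f separates as a function of u plus a function of v, so ∇f=0 decouples.
∂f/∂u = 12u(u - 1)(u + 2) = 0 at u ∈ {-2, 0, 1}; ∂f/∂v = -90v(v - 3)(v - 2)(v - 1) = 0 at v ∈ {0, 1, 2, 3}.
The Hessian is diagonal: diag(f_uu, f_vv). Second derivatives: f_uu(-2)=72, f_uu(0)=-24, f_uu(1)=36; f_vv(0)=540, f_vv(1)=-180, f_vv(2)=180, f_vv(3)=-540.
Local minima occur where both diagonal entries positive: (-2, 0), (-2, 2), (1, 0), (1, 2). Count: 4.

4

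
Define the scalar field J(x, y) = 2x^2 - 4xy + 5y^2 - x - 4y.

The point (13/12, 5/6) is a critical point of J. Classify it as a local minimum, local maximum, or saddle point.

The Hessian of J is constant: H = [[4, -4], [-4, 10]].
det(H) = 4·10 − (-4)² = 24.
det(H) > 0 and tr(H) = 14 > 0, so H is positive definite and the point is a local minimum.

local minimum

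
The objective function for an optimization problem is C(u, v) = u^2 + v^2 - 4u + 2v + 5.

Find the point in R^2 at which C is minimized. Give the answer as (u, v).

C(u,v) separates as P(u) + Q(v) + 5, so its minimum is min P + min Q + 5.
P'(u) = 2u - 4 vanishes at u ∈ {2}; Q'(v) = 2v + 2 vanishes at v ∈ {-1}.
Local minima of P (where P''>0): P(2)=-4. Local minima of Q: Q(-1)=-1.
So the global minimum of C is P(2) + Q(-1) + 5 = -4 − 1 + 5 = 0, attained at (2, -1).

(2, -1)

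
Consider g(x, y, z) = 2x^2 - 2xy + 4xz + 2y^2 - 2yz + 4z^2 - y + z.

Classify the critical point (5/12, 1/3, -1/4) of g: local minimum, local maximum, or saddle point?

The Hessian is constant: H = [[4, -2, 4], [-2, 4, -2], [4, -2, 8]].
Leading principal minors: Δ₁ = 4, Δ₂ = 12, Δ₃ = 48.
All leading minors are positive, so H is positive definite: a local minimum.

local minimum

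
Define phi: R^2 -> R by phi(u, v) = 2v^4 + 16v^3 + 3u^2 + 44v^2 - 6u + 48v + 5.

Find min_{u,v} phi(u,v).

phi(u,v) separates as P(u) + Q(v) + 5, so its minimum is min P + min Q + 5.
P'(u) = 6u - 6 vanishes at u ∈ {1}; Q'(v) = 8(v + 1)(v + 2)(v + 3) vanishes at v ∈ {-3, -2, -1}.
Local minima of P (where P''>0): P(1)=-3. Local minima of Q: Q(-3)=-18, Q(-1)=-18.
So the global minimum of phi is P(1) + Q(-3) + 5 = -3 − 18 + 5 = -16, attained at (1, -3).

-16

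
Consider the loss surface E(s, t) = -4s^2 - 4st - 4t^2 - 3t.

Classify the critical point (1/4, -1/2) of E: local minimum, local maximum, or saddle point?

The Hessian of E is constant: H = [[-8, -4], [-4, -8]].
det(H) = (-8)·(-8) − (-4)² = 48.
det(H) > 0 and tr(H) = -16 < 0, so H is negative definite and the point is a local maximum.

local maximum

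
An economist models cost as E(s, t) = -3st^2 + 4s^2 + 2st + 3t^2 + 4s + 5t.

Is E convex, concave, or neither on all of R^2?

The term -3st^2 is cubic, so the Hessian is not constant.
∂²E/∂t² = -6s + 6, which takes both signs as s varies (negative for sufficiently large s). A diagonal entry of the Hessian changing sign means the Hessian is neither positive- nor negative-semidefinite on all of R^2.

neither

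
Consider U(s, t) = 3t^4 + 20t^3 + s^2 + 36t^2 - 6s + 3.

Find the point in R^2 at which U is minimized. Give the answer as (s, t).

U(s,t) separates as P(s) + Q(t) + 3, so its minimum is min P + min Q + 3.
P'(s) = 2s - 6 vanishes at s ∈ {3}; Q'(t) = 12t(t + 2)(t + 3) vanishes at t ∈ {-3, -2, 0}.
Local minima of P (where P''>0): P(3)=-9. Local minima of Q: Q(-3)=27, Q(0)=0.
So the global minimum of U is P(3) + Q(0) + 3 = -9 + 0 + 3 = -6, attained at (3, 0).

(3, 0)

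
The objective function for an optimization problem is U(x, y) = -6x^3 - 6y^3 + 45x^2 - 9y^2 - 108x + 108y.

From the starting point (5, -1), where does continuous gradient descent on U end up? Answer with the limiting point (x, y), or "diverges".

U is separable, so gradient descent decouples: x follows -∂U/∂x, y follows -∂U/∂y.
∂U/∂x = -18(x - 3)(x - 2); at x=5 this is -108, so x increases.
∂U/∂y = -18(y - 2)(y + 3); at y=-1 this is 108, so y decreases.
The x-coordinate has no critical point in that direction and runs off to infinity.

diverges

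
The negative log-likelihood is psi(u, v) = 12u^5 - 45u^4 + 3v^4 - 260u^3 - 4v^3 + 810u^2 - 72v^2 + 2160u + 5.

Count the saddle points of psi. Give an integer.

psi separates as a function of u plus a function of v, so ∇psi=0 decouples.
∂psi/∂u = 60(u - 4)(u - 3)(u + 1)(u + 3) = 0 at u ∈ {-3, -1, 3, 4}; ∂psi/∂v = 12v(v - 4)(v + 3) = 0 at v ∈ {-3, 0, 4}.
The Hessian is diagonal: diag(psi_uu, psi_vv). Second derivatives: psi_uu(-3)=-5040, psi_uu(-1)=2400, psi_uu(3)=-1440, psi_uu(4)=2100; psi_vv(-3)=252, psi_vv(0)=-144, psi_vv(4)=336.
Saddle points occur where the two diagonal entries have opposite signs: (-3, -3), (-3, 4), (-1, 0), (3, -3), (3, 4), (4, 0). Count: 6.

6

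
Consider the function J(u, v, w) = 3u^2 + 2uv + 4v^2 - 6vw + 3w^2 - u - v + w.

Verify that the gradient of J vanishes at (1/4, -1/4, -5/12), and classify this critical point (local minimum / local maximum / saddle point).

∇J = (6u + 2v - 1, 2u + 8v - 6w - 1, -6v + 6w + 1); substituting (1/4, -1/4, -5/12) gives ∇J = (0, 0, 0), so (1/4, -1/4, -5/12) is indeed a critical point.
The Hessian is constant: H = [[6, 2, 0], [2, 8, -6], [0, -6, 6]].
Leading principal minors: Δ₁ = 6, Δ₂ = 44, Δ₃ = 48.
All leading minors are positive, so H is positive definite: a local minimum.

local minimum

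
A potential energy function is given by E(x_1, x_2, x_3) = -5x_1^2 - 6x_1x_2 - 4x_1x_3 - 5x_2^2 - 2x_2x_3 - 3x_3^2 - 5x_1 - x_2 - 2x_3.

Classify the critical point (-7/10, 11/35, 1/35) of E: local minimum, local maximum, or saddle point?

The Hessian is constant: H = [[-10, -6, -4], [-6, -10, -2], [-4, -2, -6]].
Leading principal minors: Δ₁ = -10, Δ₂ = 64, Δ₃ = -280.
The minors alternate sign starting negative (−, +, −), so H is negative definite: a local maximum.

local maximum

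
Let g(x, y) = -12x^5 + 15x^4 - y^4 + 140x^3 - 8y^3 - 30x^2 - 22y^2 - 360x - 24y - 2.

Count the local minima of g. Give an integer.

g separates as a function of x plus a function of y, so ∇g=0 decouples.
∂g/∂x = -60(x - 3)(x - 1)(x + 1)(x + 2) = 0 at x ∈ {-2, -1, 1, 3}; ∂g/∂y = -4(y + 1)(y + 2)(y + 3) = 0 at y ∈ {-3, -2, -1}.
The Hessian is diagonal: diag(g_xx, g_yy). Second derivatives: g_xx(-2)=900, g_xx(-1)=-480, g_xx(1)=720, g_xx(3)=-2400; g_yy(-3)=-8, g_yy(-2)=4, g_yy(-1)=-8.
Local minima occur where both diagonal entries positive: (-2, -2), (1, -2). Count: 2.

2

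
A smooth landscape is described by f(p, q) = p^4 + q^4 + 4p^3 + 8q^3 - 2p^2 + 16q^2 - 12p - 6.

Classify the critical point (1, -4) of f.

local minimum

The mixed partial ∂²f/∂p∂q is 0, so the Hessian at any point is diag(f_pp, f_qq) = diag(4(3p^2 + 6p - 1), 4(3q^2 + 12q + 8)).
At (1, -4): H = diag(32, 32).
Both eigenvalues are positive, so H is positive definite: a local minimum.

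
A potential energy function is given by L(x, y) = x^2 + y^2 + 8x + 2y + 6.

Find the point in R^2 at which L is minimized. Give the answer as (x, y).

(-4, -1)

L(x,y) separates as P(x) + Q(y) + 6, so its minimum is min P + min Q + 6.
P'(x) = 2x + 8 vanishes at x ∈ {-4}; Q'(y) = 2y + 2 vanishes at y ∈ {-1}.
Local minima of P (where P''>0): P(-4)=-16. Local minima of Q: Q(-1)=-1.
So the global minimum of L is P(-4) + Q(-1) + 6 = -16 − 1 + 6 = -11, attained at (-4, -1).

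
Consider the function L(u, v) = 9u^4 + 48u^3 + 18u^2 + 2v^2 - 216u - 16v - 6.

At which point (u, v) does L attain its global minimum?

(1, 4)

L(u,v) separates as P(u) + Q(v) − 6, so its minimum is min P + min Q − 6.
P'(u) = 36(u - 1)(u + 2)(u + 3) vanishes at u ∈ {-3, -2, 1}; Q'(v) = 4v - 16 vanishes at v ∈ {4}.
Local minima of P (where P''>0): P(-3)=243, P(1)=-141. Local minima of Q: Q(4)=-32.
So the global minimum of L is P(1) + Q(4) − 6 = -141 − 32 − 6 = -179, attained at (1, 4).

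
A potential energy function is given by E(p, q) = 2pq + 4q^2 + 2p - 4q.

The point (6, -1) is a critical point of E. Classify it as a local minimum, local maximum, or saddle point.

The Hessian of E is constant: H = [[0, 2], [2, 8]].
det(H) = 0·8 − 2² = -4.
Since det(H) < 0, H is indefinite and the critical point is a saddle point.

saddle point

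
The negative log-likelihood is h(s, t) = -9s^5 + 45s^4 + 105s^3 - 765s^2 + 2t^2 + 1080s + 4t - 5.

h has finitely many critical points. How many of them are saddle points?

h separates as a function of s plus a function of t, so ∇h=0 decouples.
∂h/∂s = -45(s - 4)(s - 2)(s - 1)(s + 3) = 0 at s ∈ {-3, 1, 2, 4}; ∂h/∂t = 4(t + 1) = 0 at t ∈ {-1}.
The Hessian is diagonal: diag(h_ss, h_tt). Second derivatives: h_ss(-3)=6300, h_ss(1)=-540, h_ss(2)=450, h_ss(4)=-1890; h_tt(-1)=4.
Saddle points occur where the two diagonal entries have opposite signs: (1, -1), (4, -1). Count: 2.

2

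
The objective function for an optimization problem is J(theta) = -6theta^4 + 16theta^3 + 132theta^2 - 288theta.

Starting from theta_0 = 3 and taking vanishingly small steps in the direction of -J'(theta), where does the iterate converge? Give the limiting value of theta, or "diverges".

J'(theta) = -24(theta - 4)(theta - 1)(theta + 3), so J'(3) = 288.
Gradient descent moves in the -J' direction, i.e. theta is decreasing.
The nearest critical point in that direction is theta = 1, where J'' = 288 > 0 (a local minimum). The iterate converges there.

1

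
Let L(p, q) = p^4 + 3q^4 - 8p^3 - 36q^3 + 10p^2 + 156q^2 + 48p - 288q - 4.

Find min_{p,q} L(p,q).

-225

L(p,q) separates as A(p) + B(q) − 4, so its minimum is min A + min B − 4.
A'(p) = 4(p - 4)(p - 3)(p + 1) vanishes at p ∈ {-1, 3, 4}; B'(q) = 12(q - 4)(q - 3)(q - 2) vanishes at q ∈ {2, 3, 4}.
Local minima of A (where A''>0): A(-1)=-29, A(4)=96. Local minima of B: B(2)=-192, B(4)=-192.
So the global minimum of L is A(-1) + B(2) − 4 = -29 − 192 − 4 = -225, attained at (-1, 2).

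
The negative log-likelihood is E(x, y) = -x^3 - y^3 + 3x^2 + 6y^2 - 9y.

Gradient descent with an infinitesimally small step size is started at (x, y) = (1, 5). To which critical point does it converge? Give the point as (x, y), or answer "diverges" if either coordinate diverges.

diverges

E is separable, so gradient descent decouples: x follows -∂E/∂x, y follows -∂E/∂y.
∂E/∂x = -3x(x - 2); at x=1 this is 3, so x decreases.
∂E/∂y = -3(y - 3)(y - 1); at y=5 this is -24, so y increases.
The y-coordinate has no critical point in that direction and runs off to infinity.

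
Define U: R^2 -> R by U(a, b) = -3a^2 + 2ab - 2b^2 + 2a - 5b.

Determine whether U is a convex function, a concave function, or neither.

U is quadratic, so its Hessian is the constant matrix H = [[-6, 2], [2, -4]].
det(H) = 20, tr(H) = -10.
det(H) > 0 and tr(H) < 0, so H is negative definite everywhere: concave.

concave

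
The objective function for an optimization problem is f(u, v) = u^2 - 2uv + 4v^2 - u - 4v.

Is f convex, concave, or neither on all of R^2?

f is quadratic, so its Hessian is the constant matrix H = [[2, -2], [-2, 8]].
det(H) = 12, tr(H) = 10.
det(H) > 0 and tr(H) > 0, so H is positive definite everywhere: convex.

convex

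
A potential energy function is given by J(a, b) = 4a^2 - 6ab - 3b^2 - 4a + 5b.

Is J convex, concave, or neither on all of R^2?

neither

J is quadratic, so its Hessian is the constant matrix H = [[8, -6], [-6, -6]].
det(H) = -84, tr(H) = 2.
det(H) < 0, so H is indefinite: neither convex nor concave.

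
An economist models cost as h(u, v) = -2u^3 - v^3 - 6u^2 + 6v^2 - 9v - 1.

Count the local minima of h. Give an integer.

h separates as a function of u plus a function of v, so ∇h=0 decouples.
∂h/∂u = -6u(u + 2) = 0 at u ∈ {-2, 0}; ∂h/∂v = -3(v - 3)(v - 1) = 0 at v ∈ {1, 3}.
The Hessian is diagonal: diag(h_uu, h_vv). Second derivatives: h_uu(-2)=12, h_uu(0)=-12; h_vv(1)=6, h_vv(3)=-6.
Local minima occur where both diagonal entries positive: (-2, 1). Count: 1.

1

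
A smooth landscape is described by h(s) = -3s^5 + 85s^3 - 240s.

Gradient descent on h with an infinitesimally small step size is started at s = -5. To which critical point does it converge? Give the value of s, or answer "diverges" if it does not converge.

-4

h'(s) = -15(s - 4)(s - 1)(s + 1)(s + 4), so h'(-5) = -3240.
Gradient descent moves in the -h' direction, i.e. s is increasing.
The nearest critical point in that direction is s = -4, where h'' = 1800 > 0 (a local minimum). The iterate converges there.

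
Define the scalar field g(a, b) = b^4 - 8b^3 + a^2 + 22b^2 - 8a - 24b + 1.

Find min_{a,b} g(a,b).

g(a,b) separates as P(a) + Q(b) + 1, so its minimum is min P + min Q + 1.
P'(a) = 2a - 8 vanishes at a ∈ {4}; Q'(b) = 4(b - 3)(b - 2)(b - 1) vanishes at b ∈ {1, 2, 3}.
Local minima of P (where P''>0): P(4)=-16. Local minima of Q: Q(1)=-9, Q(3)=-9.
So the global minimum of g is P(4) + Q(1) + 1 = -16 − 9 + 1 = -24, attained at (4, 1).

-24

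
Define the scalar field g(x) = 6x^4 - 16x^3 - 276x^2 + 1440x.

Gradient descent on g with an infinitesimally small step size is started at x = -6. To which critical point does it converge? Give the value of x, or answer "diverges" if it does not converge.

-5

g'(x) = 24(x - 4)(x - 3)(x + 5), so g'(-6) = -2160.
Gradient descent moves in the -g' direction, i.e. x is increasing.
The nearest critical point in that direction is x = -5, where g'' = 1728 > 0 (a local minimum). The iterate converges there.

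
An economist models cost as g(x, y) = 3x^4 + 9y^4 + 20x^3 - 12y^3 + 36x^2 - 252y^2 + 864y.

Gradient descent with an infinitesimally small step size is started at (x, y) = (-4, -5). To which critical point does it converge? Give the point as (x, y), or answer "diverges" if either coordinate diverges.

g is separable, so gradient descent decouples: x follows -∂g/∂x, y follows -∂g/∂y.
∂g/∂x = 12x(x + 2)(x + 3); at x=-4 this is -96, so x increases.
∂g/∂y = 36(y - 3)(y - 2)(y + 4); at y=-5 this is -2016, so y increases.
x converges to its nearest critical value -3 (a local min of the x-part); y converges to -4. The iterate converges to (-3, -4).

(-3, -4)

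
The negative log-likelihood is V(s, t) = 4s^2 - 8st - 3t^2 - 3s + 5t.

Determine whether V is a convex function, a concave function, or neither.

V is quadratic, so its Hessian is the constant matrix H = [[8, -8], [-8, -6]].
det(H) = -112, tr(H) = 2.
det(H) < 0, so H is indefinite: neither convex nor concave.

neither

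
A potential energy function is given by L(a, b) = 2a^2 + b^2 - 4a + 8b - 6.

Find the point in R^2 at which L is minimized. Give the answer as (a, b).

(1, -4)

L(a,b) separates as P(a) + Q(b) − 6, so its minimum is min P + min Q − 6.
P'(a) = 4a - 4 vanishes at a ∈ {1}; Q'(b) = 2b + 8 vanishes at b ∈ {-4}.
Local minima of P (where P''>0): P(1)=-2. Local minima of Q: Q(-4)=-16.
So the global minimum of L is P(1) + Q(-4) − 6 = -2 − 16 − 6 = -24, attained at (1, -4).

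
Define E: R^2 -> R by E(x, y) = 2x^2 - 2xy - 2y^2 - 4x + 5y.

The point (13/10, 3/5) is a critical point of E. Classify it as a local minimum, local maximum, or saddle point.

saddle point

The Hessian of E is constant: H = [[4, -2], [-2, -4]].
det(H) = 4·(-4) − (-2)² = -20.
Since det(H) < 0, H is indefinite and the critical point is a saddle point.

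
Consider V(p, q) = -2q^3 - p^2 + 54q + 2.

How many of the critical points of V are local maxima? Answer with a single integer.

V separates as a function of p plus a function of q, so ∇V=0 decouples.
∂V/∂p = -2p = 0 at p ∈ {0}; ∂V/∂q = -6(q - 3)(q + 3) = 0 at q ∈ {-3, 3}.
The Hessian is diagonal: diag(V_pp, V_qq). Second derivatives: V_pp(0)=-2; V_qq(-3)=36, V_qq(3)=-36.
Local maxima occur where both diagonal entries negative: (0, 3). Count: 1.

1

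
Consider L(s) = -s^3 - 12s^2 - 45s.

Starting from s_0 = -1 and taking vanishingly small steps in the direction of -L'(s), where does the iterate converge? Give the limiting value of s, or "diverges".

L'(s) = -3(s + 3)(s + 5), so L'(-1) = -24.
Gradient descent moves in the -L' direction, i.e. s is increasing.
There is no critical point above s=-1, and L' keeps the same sign, so the iterate runs off to +∞.

diverges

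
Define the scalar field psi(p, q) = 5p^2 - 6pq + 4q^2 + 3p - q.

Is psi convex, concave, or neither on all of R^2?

convex

psi is quadratic, so its Hessian is the constant matrix H = [[10, -6], [-6, 8]].
det(H) = 44, tr(H) = 18.
det(H) > 0 and tr(H) > 0, so H is positive definite everywhere: convex.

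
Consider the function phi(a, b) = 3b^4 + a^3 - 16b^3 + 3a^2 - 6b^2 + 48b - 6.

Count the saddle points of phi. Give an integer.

phi separates as a function of a plus a function of b, so ∇phi=0 decouples.
∂phi/∂a = 3a(a + 2) = 0 at a ∈ {-2, 0}; ∂phi/∂b = 12(b - 4)(b - 1)(b + 1) = 0 at b ∈ {-1, 1, 4}.
The Hessian is diagonal: diag(phi_aa, phi_bb). Second derivatives: phi_aa(-2)=-6, phi_aa(0)=6; phi_bb(-1)=120, phi_bb(1)=-72, phi_bb(4)=180.
Saddle points occur where the two diagonal entries have opposite signs: (-2, -1), (-2, 4), (0, 1). Count: 3.

3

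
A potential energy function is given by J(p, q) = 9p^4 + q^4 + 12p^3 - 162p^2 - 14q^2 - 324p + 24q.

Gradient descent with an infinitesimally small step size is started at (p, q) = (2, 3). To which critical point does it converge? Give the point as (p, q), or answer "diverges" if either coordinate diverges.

J is separable, so gradient descent decouples: p follows -∂J/∂p, q follows -∂J/∂q.
∂J/∂p = 36(p - 3)(p + 1)(p + 3); at p=2 this is -540, so p increases.
∂J/∂q = 4(q - 2)(q - 1)(q + 3); at q=3 this is 48, so q decreases.
p converges to its nearest critical value 3 (a local min of the p-part); q converges to 2. The iterate converges to (3, 2).

(3, 2)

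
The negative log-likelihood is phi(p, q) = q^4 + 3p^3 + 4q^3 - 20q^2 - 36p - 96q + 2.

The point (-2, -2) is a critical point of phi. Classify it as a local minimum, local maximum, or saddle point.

The mixed partial ∂²phi/∂p∂q is 0, so the Hessian at any point is diag(phi_pp, phi_qq) = diag(18p, 4(3q^2 + 6q - 10)).
At (-2, -2): H = diag(-36, -40).
Both eigenvalues are negative, so H is negative definite: a local maximum.

local maximum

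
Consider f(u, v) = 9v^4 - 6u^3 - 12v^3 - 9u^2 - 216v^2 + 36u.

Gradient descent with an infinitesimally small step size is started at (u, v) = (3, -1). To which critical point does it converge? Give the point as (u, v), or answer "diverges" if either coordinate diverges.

diverges

f is separable, so gradient descent decouples: u follows -∂f/∂u, v follows -∂f/∂v.
∂f/∂u = -18(u - 1)(u + 2); at u=3 this is -180, so u increases.
∂f/∂v = 36v(v - 4)(v + 3); at v=-1 this is 360, so v decreases.
The u-coordinate has no critical point in that direction and runs off to infinity.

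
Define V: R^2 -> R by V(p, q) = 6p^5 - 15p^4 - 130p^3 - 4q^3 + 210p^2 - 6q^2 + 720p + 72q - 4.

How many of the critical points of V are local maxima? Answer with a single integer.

V separates as a function of p plus a function of q, so ∇V=0 decouples.
∂V/∂p = 30(p - 4)(p - 2)(p + 1)(p + 3) = 0 at p ∈ {-3, -1, 2, 4}; ∂V/∂q = -12(q - 2)(q + 3) = 0 at q ∈ {-3, 2}.
The Hessian is diagonal: diag(V_pp, V_qq). Second derivatives: V_pp(-3)=-2100, V_pp(-1)=900, V_pp(2)=-900, V_pp(4)=2100; V_qq(-3)=60, V_qq(2)=-60.
Local maxima occur where both diagonal entries negative: (-3, 2), (2, 2). Count: 2.

2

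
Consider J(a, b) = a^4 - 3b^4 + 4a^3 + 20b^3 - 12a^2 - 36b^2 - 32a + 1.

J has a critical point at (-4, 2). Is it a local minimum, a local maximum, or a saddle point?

The mixed partial ∂²J/∂a∂b is 0, so the Hessian at any point is diag(J_aa, J_bb) = diag(12(a^2 + 2a - 2), 12(-3b^2 + 10b - 6)).
At (-4, 2): H = diag(72, 24).
Both eigenvalues are positive, so H is positive definite: a local minimum.

local minimum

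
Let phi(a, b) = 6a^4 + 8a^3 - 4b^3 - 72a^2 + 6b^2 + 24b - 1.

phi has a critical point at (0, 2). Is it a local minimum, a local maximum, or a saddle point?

local maximum

The mixed partial ∂²phi/∂a∂b is 0, so the Hessian at any point is diag(phi_aa, phi_bb) = diag(24(3a^2 + 2a - 6), 12(-2b + 1)).
At (0, 2): H = diag(-144, -36).
Both eigenvalues are negative, so H is negative definite: a local maximum.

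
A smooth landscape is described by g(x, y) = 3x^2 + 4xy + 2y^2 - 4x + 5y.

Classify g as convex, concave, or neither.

convex

g is quadratic, so its Hessian is the constant matrix H = [[6, 4], [4, 4]].
det(H) = 8, tr(H) = 10.
det(H) > 0 and tr(H) > 0, so H is positive definite everywhere: convex.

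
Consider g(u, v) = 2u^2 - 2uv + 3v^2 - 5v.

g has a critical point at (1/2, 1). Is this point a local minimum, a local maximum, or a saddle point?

The Hessian of g is constant: H = [[4, -2], [-2, 6]].
det(H) = 4·6 − (-2)² = 20.
det(H) > 0 and tr(H) = 10 > 0, so H is positive definite and the point is a local minimum.

local minimum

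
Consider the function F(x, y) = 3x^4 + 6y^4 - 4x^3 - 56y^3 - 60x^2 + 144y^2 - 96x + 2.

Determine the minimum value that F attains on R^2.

-830

F(x,y) separates as P(x) + Q(y) + 2, so its minimum is min P + min Q + 2.
P'(x) = 12(x - 4)(x + 1)(x + 2) vanishes at x ∈ {-2, -1, 4}; Q'(y) = 24y(y - 4)(y - 3) vanishes at y ∈ {0, 3, 4}.
Local minima of P (where P''>0): P(-2)=32, P(4)=-832. Local minima of Q: Q(0)=0, Q(4)=256.
So the global minimum of F is P(4) + Q(0) + 2 = -832 + 0 + 2 = -830, attained at (4, 0).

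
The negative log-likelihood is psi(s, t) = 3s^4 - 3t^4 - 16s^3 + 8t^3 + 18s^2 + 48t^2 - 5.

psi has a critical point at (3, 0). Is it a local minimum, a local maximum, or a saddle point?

The mixed partial ∂²psi/∂s∂t is 0, so the Hessian at any point is diag(psi_ss, psi_tt) = diag(12(3s^2 - 8s + 3), 12(-3t^2 + 4t + 8)).
At (3, 0): H = diag(72, 96).
Both eigenvalues are positive, so H is positive definite: a local minimum.

local minimum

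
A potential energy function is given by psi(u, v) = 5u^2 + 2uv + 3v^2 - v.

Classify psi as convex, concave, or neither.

psi is quadratic, so its Hessian is the constant matrix H = [[10, 2], [2, 6]].
det(H) = 56, tr(H) = 16.
det(H) > 0 and tr(H) > 0, so H is positive definite everywhere: convex.

convex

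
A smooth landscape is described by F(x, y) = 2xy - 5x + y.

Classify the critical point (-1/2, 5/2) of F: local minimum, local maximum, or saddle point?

saddle point

The Hessian of F is constant: H = [[0, 2], [2, 0]].
det(H) = 0·0 − 2² = -4.
Since det(H) < 0, H is indefinite and the critical point is a saddle point.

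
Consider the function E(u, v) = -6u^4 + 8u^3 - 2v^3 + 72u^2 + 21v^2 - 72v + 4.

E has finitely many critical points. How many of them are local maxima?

2

E separates as a function of u plus a function of v, so ∇E=0 decouples.
∂E/∂u = -24u(u - 3)(u + 2) = 0 at u ∈ {-2, 0, 3}; ∂E/∂v = -6(v - 4)(v - 3) = 0 at v ∈ {3, 4}.
The Hessian is diagonal: diag(E_uu, E_vv). Second derivatives: E_uu(-2)=-240, E_uu(0)=144, E_uu(3)=-360; E_vv(3)=6, E_vv(4)=-6.
Local maxima occur where both diagonal entries negative: (-2, 4), (3, 4). Count: 2.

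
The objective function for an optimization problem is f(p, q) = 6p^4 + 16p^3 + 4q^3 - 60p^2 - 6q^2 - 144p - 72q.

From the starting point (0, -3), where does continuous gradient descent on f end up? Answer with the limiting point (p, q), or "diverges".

diverges

f is separable, so gradient descent decouples: p follows -∂f/∂p, q follows -∂f/∂q.
∂f/∂p = 24(p - 2)(p + 1)(p + 3); at p=0 this is -144, so p increases.
∂f/∂q = 12(q - 3)(q + 2); at q=-3 this is 72, so q decreases.
The q-coordinate has no critical point in that direction and runs off to infinity.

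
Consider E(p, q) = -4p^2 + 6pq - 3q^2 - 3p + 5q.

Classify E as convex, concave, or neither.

E is quadratic, so its Hessian is the constant matrix H = [[-8, 6], [6, -6]].
det(H) = 12, tr(H) = -14.
det(H) > 0 and tr(H) < 0, so H is negative definite everywhere: concave.

concave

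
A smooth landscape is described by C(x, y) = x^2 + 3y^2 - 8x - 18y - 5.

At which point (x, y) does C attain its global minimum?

(4, 3)

C(x,y) separates as P(x) + Q(y) − 5, so its minimum is min P + min Q − 5.
P'(x) = 2x - 8 vanishes at x ∈ {4}; Q'(y) = 6y - 18 vanishes at y ∈ {3}.
Local minima of P (where P''>0): P(4)=-16. Local minima of Q: Q(3)=-27.
So the global minimum of C is P(4) + Q(3) − 5 = -16 − 27 − 5 = -48, attained at (4, 3).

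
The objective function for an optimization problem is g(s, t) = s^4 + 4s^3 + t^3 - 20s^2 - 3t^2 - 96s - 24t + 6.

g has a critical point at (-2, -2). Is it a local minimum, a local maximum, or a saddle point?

local maximum

The mixed partial ∂²g/∂s∂t is 0, so the Hessian at any point is diag(g_ss, g_tt) = diag(4(3s^2 + 6s - 10), 6(t - 1)).
At (-2, -2): H = diag(-40, -18).
Both eigenvalues are negative, so H is negative definite: a local maximum.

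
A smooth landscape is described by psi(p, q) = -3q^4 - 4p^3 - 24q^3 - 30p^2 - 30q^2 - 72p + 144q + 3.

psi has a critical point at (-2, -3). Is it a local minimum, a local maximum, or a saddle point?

The mixed partial ∂²psi/∂p∂q is 0, so the Hessian at any point is diag(psi_pp, psi_qq) = diag(-12(2p + 5), -12(3q^2 + 12q + 5)).
At (-2, -3): H = diag(-12, 48).
The eigenvalues have opposite signs, so H is indefinite: a saddle point.

saddle point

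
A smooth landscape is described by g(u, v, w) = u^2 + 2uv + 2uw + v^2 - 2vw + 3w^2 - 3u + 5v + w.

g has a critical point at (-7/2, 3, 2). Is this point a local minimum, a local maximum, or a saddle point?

The Hessian is constant: H = [[2, 2, 2], [2, 2, -2], [2, -2, 6]].
Leading principal minors: Δ₁ = 2, Δ₂ = 0, Δ₃ = -32.
The minors fit neither the all-positive nor the alternating-sign pattern, so H is indefinite: a saddle point.

saddle point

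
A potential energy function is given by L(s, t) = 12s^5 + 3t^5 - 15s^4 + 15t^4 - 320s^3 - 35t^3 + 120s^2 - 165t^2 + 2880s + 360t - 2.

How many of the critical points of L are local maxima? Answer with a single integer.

L separates as a function of s plus a function of t, so ∇L=0 decouples.
∂L/∂s = 60(s - 4)(s - 2)(s + 2)(s + 3) = 0 at s ∈ {-3, -2, 2, 4}; ∂L/∂t = 15(t - 2)(t - 1)(t + 3)(t + 4) = 0 at t ∈ {-4, -3, 1, 2}.
The Hessian is diagonal: diag(L_ss, L_tt). Second derivatives: L_ss(-3)=-2100, L_ss(-2)=1440, L_ss(2)=-2400, L_ss(4)=5040; L_tt(-4)=-450, L_tt(-3)=300, L_tt(1)=-300, L_tt(2)=450.
Local maxima occur where both diagonal entries negative: (-3, -4), (-3, 1), (2, -4), (2, 1). Count: 4.

4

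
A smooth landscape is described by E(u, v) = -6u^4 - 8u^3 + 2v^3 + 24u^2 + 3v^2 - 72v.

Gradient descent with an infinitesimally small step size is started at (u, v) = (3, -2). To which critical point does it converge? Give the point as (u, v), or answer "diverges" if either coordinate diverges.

E is separable, so gradient descent decouples: u follows -∂E/∂u, v follows -∂E/∂v.
∂E/∂u = -24u(u - 1)(u + 2); at u=3 this is -720, so u increases.
∂E/∂v = 6(v - 3)(v + 4); at v=-2 this is -60, so v increases.
The u-coordinate has no critical point in that direction and runs off to infinity.

diverges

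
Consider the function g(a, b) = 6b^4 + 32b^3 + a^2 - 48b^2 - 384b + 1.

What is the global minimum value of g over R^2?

-607

g(a,b) separates as P(a) + Q(b) + 1, so its minimum is min P + min Q + 1.
P'(a) = 2a vanishes at a ∈ {0}; Q'(b) = 24(b - 2)(b + 2)(b + 4) vanishes at b ∈ {-4, -2, 2}.
Local minima of P (where P''>0): P(0)=0. Local minima of Q: Q(-4)=256, Q(2)=-608.
So the global minimum of g is P(0) + Q(2) + 1 = 0 − 608 + 1 = -607, attained at (0, 2).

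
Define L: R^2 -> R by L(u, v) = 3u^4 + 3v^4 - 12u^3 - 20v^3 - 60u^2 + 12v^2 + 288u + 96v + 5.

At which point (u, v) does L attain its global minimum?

(-3, -1)

L(u,v) separates as P(u) + Q(v) + 5, so its minimum is min P + min Q + 5.
P'(u) = 12(u - 4)(u - 2)(u + 3) vanishes at u ∈ {-3, 2, 4}; Q'(v) = 12(v - 4)(v - 2)(v + 1) vanishes at v ∈ {-1, 2, 4}.
Local minima of P (where P''>0): P(-3)=-837, P(4)=192. Local minima of Q: Q(-1)=-61, Q(4)=64.
So the global minimum of L is P(-3) + Q(-1) + 5 = -837 − 61 + 5 = -893, attained at (-3, -1).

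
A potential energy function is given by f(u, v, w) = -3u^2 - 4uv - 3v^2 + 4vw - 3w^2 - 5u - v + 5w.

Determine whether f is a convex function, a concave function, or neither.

concave

f is quadratic, so its Hessian is the constant matrix H = [[-6, -4, 0], [-4, -6, 4], [0, 4, -6]].
Leading principal minors: -6, 20, -24.
Signs alternate −, +, − ⇒ H ≺ 0 ⇒ concave.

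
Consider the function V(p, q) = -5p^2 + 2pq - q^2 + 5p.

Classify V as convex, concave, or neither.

concave

V is quadratic, so its Hessian is the constant matrix H = [[-10, 2], [2, -2]].
det(H) = 16, tr(H) = -12.
det(H) > 0 and tr(H) < 0, so H is negative definite everywhere: concave.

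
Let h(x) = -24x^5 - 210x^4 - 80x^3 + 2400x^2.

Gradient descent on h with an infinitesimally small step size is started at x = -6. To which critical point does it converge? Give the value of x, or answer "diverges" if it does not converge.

h'(x) = -120x(x - 2)(x + 4)(x + 5), so h'(-6) = -11520.
Gradient descent moves in the -h' direction, i.e. x is increasing.
The nearest critical point in that direction is x = -5, where h'' = 4200 > 0 (a local minimum). The iterate converges there.

-5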